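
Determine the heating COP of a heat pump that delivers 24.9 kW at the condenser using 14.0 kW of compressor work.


COP_hp = Q_cond / W
COP_hp = 24.9 / 14.0
COP_hp = 1.779

1.779


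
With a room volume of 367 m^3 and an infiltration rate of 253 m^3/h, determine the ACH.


ACH = flow / volume
ACH = 253 / 367
ACH = 0.689

0.689


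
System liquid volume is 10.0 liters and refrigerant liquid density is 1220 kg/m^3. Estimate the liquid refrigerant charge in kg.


Charge = V * rho / 1000
Charge = 10.0 * 1220 / 1000
Charge = 12.2 kg

12.2


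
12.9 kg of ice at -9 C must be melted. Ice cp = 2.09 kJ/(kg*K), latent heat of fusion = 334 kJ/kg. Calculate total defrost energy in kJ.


Sensible heat = cp * dT = 2.09 * 9 = 18.81 kJ/kg
Total per kg = 18.81 + 334 = 352.81 kJ/kg
Q = m * total = 12.9 * 352.81
Q = 4551.2 kJ

4551.2


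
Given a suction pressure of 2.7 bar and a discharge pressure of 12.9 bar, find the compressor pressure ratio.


PR = P_high / P_low
PR = 12.9 / 2.7
PR = 4.778

4.778


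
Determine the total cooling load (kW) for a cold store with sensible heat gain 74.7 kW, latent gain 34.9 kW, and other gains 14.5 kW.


Q_total = Q_s + Q_l + Q_misc
Q_total = 74.7 + 34.9 + 14.5
Q_total = 124.1 kW

124.1


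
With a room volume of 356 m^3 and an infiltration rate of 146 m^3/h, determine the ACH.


ACH = flow / volume
ACH = 146 / 356
ACH = 0.41

0.41


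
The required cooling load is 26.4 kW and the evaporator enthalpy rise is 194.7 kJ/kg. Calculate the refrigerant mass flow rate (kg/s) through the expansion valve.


m_dot = Q / dh
m_dot = 26.4 / 194.7
m_dot = 0.1356 kg/s

0.1356


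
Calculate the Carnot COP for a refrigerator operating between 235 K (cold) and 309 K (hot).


dT = 309 - 235 = 74 K
COP_carnot = T_cold / dT = 235 / 74
COP_carnot = 3.176

3.176


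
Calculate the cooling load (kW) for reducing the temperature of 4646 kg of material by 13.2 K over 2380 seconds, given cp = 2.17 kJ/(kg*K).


Q = m * cp * dT / t
Q = 4646 * 2.17 * 13.2 / 2380
Q = 55.916 kW

55.916


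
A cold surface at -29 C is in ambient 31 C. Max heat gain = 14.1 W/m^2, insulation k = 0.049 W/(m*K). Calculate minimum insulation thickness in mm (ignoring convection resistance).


dT = 31 - (-29) = 60 K
thickness = k * dT / q_max * 1000
thickness = 0.049 * 60 / 14.1 * 1000
thickness = 208.5 mm

208.5


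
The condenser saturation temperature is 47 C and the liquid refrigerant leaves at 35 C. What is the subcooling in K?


Subcooling = T_cond - T_liquid
Subcooling = 47 - 35
Subcooling = 12 K

12


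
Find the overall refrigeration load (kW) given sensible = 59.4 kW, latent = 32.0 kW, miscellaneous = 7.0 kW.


Q_total = Q_s + Q_l + Q_misc
Q_total = 59.4 + 32.0 + 7.0
Q_total = 98.4 kW

98.4


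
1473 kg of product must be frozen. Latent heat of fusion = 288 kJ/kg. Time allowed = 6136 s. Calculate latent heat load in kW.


Q_lat = m * h_fg / t
Q_lat = 1473 * 288 / 6136
Q_lat = 69.14 kW

69.14


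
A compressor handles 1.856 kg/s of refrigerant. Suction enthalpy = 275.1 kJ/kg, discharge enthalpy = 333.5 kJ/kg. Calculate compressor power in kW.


dh = 333.5 - 275.1 = 58.4 kJ/kg
W = m_dot * dh = 1.856 * 58.4 = 108.39 kW

108.39


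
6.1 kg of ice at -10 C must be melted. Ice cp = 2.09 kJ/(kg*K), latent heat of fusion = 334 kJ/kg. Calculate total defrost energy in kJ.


Sensible heat = cp * dT = 2.09 * 10 = 20.9 kJ/kg
Total per kg = 20.9 + 334 = 354.9 kJ/kg
Q = m * total = 6.1 * 354.9
Q = 2164.9 kJ

2164.9


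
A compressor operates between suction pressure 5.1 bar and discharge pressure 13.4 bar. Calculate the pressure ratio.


PR = P_high / P_low
PR = 13.4 / 5.1
PR = 2.627

2.627


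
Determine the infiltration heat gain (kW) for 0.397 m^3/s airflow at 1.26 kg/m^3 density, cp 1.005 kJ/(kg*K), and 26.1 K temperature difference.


Q = V_dot * rho * cp * dT
Q = 0.397 * 1.26 * 1.005 * 26.1
Q = 13.121 kW

13.121


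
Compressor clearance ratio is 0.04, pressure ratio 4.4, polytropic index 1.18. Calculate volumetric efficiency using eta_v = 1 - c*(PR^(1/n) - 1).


PR^(1/n) = 4.4^(1/1.18) = 3.50993342
eta_v = 1 - 0.04 * (3.50993342 - 1)
eta_v = 0.8996

0.8996


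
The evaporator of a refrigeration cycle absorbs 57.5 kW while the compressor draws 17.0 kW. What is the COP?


COP = Q_evap / W
COP = 57.5 / 17.0
COP = 3.382

3.382


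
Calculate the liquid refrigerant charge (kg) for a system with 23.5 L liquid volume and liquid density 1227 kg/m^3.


Charge = V * rho / 1000
Charge = 23.5 * 1227 / 1000
Charge = 28.83 kg

28.83


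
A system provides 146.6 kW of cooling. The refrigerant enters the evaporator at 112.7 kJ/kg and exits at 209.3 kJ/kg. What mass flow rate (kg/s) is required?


dh = 209.3 - 112.7 = 96.6 kJ/kg
m_dot = Q / dh = 146.6 / 96.6 = 1.5176 kg/s

1.5176


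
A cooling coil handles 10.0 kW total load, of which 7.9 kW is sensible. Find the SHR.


SHR = Q_sensible / Q_total
SHR = 7.9 / 10.0
SHR = 0.79

0.79


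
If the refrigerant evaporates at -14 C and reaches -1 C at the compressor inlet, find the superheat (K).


Superheat = T_suction - T_evap
Superheat = -1 - (-14)
Superheat = 13 K

13


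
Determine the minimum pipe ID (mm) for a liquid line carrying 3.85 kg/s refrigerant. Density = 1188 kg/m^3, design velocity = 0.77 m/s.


A = m_dot / (rho * v) = 3.85 / (1188 * 0.77) = 0.004208754209 m^2
d = sqrt(4*A/pi) * 1000
d = 73.2 mm

73.2


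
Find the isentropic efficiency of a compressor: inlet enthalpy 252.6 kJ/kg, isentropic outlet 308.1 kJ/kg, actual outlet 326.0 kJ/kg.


dh_ideal = 308.1 - 252.6 = 55.5 kJ/kg
dh_actual = 326.0 - 252.6 = 73.4 kJ/kg
eta_s = dh_ideal / dh_actual = 55.5 / 73.4
eta_s = 0.7561

0.7561


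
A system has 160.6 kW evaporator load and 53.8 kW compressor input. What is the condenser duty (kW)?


Q_cond = Q_evap + W
Q_cond = 160.6 + 53.8
Q_cond = 214.4 kW

214.4


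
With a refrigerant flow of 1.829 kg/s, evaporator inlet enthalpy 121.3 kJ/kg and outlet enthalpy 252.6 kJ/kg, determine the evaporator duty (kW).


dh = 252.6 - 121.3 = 131.3 kJ/kg
Q_evap = m_dot * dh = 1.829 * 131.3
Q_evap = 240.15 kW

240.15


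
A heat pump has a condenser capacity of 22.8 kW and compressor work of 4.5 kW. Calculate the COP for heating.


COP_hp = Q_cond / W
COP_hp = 22.8 / 4.5
COP_hp = 5.067

5.067


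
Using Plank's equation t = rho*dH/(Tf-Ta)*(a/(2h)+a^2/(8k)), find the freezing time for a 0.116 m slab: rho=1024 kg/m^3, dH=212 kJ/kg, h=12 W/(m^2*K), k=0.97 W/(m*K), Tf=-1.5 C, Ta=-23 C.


dT = -1.5 - (-23) = 21.5 K
term1 = a/(2h) = 0.116/(2*12) = 0.004833333333
term2 = a^2/(8k) = 0.116^2/(8*0.97) = 0.001734020619
t = rho*dH*1000/dT * (term1 + term2)
t = 1024*212*1000/21.5 * (0.004833333333 + 0.001734020619)
t = 66311 s

66311


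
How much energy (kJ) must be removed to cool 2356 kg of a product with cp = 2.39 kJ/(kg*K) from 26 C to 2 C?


dT = 26 - (2) = 24 K
Q = m * cp * dT = 2356 * 2.39 * 24
Q = 135140 kJ

135140


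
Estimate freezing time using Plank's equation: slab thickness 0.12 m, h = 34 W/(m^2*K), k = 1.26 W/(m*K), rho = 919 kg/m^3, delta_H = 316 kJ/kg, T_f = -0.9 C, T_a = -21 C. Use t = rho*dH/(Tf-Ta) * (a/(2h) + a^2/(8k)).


dT = -0.9 - (-21) = 20.1 K
term1 = a/(2h) = 0.12/(2*34) = 0.001764705882
term2 = a^2/(8k) = 0.12^2/(8*1.26) = 0.001428571429
t = rho*dH*1000/dT * (term1 + term2)
t = 919*316*1000/20.1 * (0.001764705882 + 0.001428571429)
t = 46136 s

46136


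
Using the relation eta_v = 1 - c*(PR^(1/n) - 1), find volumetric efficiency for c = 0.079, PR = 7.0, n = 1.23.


PR^(1/n) = 7.0^(1/1.23) = 4.86487378
eta_v = 1 - 0.079 * (4.86487378 - 1)
eta_v = 0.6947

0.6947


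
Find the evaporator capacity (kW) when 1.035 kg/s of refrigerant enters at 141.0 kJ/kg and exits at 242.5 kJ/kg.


dh = 242.5 - 141.0 = 101.5 kJ/kg
Q_evap = m_dot * dh = 1.035 * 101.5
Q_evap = 105.05 kW

105.05


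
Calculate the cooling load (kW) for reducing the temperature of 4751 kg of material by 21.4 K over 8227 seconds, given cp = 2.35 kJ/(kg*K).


Q = m * cp * dT / t
Q = 4751 * 2.35 * 21.4 / 8227
Q = 29.042 kW

29.042


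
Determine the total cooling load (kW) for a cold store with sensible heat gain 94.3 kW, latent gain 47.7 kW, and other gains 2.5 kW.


Q_total = Q_s + Q_l + Q_misc
Q_total = 94.3 + 47.7 + 2.5
Q_total = 144.5 kW

144.5


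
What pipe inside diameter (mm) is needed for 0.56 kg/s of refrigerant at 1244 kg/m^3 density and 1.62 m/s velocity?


A = m_dot / (rho * v) = 0.56 / (1244 * 1.62) = 0.0002778770196 m^2
d = sqrt(4*A/pi) * 1000
d = 18.8 mm

18.8


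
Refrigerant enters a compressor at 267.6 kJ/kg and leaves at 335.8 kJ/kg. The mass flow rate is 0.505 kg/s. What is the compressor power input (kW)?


dh = 335.8 - 267.6 = 68.2 kJ/kg
W = m_dot * dh = 0.505 * 68.2 = 34.44 kW

34.44


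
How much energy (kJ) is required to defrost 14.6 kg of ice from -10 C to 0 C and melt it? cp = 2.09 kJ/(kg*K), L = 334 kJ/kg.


Sensible heat = cp * dT = 2.09 * 10 = 20.9 kJ/kg
Total per kg = 20.9 + 334 = 354.9 kJ/kg
Q = m * total = 14.6 * 354.9
Q = 5181.5 kJ

5181.5


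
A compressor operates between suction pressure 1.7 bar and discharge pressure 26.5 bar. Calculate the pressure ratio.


PR = P_high / P_low
PR = 26.5 / 1.7
PR = 15.588

15.588


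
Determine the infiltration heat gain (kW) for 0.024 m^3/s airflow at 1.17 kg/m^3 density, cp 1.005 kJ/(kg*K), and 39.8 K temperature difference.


Q = V_dot * rho * cp * dT
Q = 0.024 * 1.17 * 1.005 * 39.8
Q = 1.123 kW

1.123


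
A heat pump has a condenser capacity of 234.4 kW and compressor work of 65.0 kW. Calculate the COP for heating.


COP_hp = Q_cond / W
COP_hp = 234.4 / 65.0
COP_hp = 3.606

3.606


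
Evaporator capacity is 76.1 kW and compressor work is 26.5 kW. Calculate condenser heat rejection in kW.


Q_cond = Q_evap + W
Q_cond = 76.1 + 26.5
Q_cond = 102.6 kW

102.6


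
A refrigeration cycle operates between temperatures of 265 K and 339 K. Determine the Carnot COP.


dT = 339 - 265 = 74 K
COP_carnot = T_cold / dT = 265 / 74
COP_carnot = 3.581

3.581


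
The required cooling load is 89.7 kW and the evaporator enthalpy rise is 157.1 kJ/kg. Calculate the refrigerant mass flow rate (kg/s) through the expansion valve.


m_dot = Q / dh
m_dot = 89.7 / 157.1
m_dot = 0.571 kg/s

0.571


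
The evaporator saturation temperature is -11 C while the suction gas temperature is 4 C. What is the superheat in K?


Superheat = T_suction - T_evap
Superheat = 4 - (-11)
Superheat = 15 K

15


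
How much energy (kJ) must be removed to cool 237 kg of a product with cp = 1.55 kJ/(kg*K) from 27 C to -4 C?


dT = 27 - (-4) = 31 K
Q = m * cp * dT = 237 * 1.55 * 31
Q = 11388 kJ

11388


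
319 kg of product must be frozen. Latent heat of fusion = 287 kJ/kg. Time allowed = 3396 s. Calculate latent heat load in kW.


Q_lat = m * h_fg / t
Q_lat = 319 * 287 / 3396
Q_lat = 26.96 kW

26.96


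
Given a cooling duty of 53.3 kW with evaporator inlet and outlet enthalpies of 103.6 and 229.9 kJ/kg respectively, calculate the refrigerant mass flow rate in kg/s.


dh = 229.9 - 103.6 = 126.3 kJ/kg
m_dot = Q / dh = 53.3 / 126.3 = 0.422 kg/s

0.422


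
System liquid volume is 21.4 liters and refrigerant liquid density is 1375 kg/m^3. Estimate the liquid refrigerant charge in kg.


Charge = V * rho / 1000
Charge = 21.4 * 1375 / 1000
Charge = 29.43 kg

29.43


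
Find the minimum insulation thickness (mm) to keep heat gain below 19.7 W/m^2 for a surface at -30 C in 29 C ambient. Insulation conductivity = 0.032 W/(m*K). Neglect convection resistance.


dT = 29 - (-30) = 59 K
thickness = k * dT / q_max * 1000
thickness = 0.032 * 59 / 19.7 * 1000
thickness = 95.8 mm

95.8


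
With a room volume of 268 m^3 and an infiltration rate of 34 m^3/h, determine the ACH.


ACH = flow / volume
ACH = 34 / 268
ACH = 0.127

0.127


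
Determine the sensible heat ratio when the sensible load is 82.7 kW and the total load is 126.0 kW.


SHR = Q_sensible / Q_total
SHR = 82.7 / 126.0
SHR = 0.656

0.656


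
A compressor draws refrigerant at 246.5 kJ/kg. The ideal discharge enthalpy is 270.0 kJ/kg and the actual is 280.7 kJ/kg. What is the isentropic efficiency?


dh_ideal = 270.0 - 246.5 = 23.5 kJ/kg
dh_actual = 280.7 - 246.5 = 34.2 kJ/kg
eta_s = dh_ideal / dh_actual = 23.5 / 34.2
eta_s = 0.6871

0.6871


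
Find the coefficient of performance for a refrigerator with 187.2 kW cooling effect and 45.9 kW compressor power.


COP = Q_evap / W
COP = 187.2 / 45.9
COP = 4.078

4.078


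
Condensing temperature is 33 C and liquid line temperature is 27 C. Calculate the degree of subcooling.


Subcooling = T_cond - T_liquid
Subcooling = 33 - 27
Subcooling = 6 K

6


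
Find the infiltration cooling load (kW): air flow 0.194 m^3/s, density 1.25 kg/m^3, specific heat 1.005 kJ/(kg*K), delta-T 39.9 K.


Q = V_dot * rho * cp * dT
Q = 0.194 * 1.25 * 1.005 * 39.9
Q = 9.724 kW

9.724


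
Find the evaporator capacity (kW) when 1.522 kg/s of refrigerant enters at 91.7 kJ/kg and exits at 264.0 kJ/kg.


dh = 264.0 - 91.7 = 172.3 kJ/kg
Q_evap = m_dot * dh = 1.522 * 172.3
Q_evap = 262.24 kW

262.24


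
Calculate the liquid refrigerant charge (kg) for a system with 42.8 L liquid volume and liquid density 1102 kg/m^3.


Charge = V * rho / 1000
Charge = 42.8 * 1102 / 1000
Charge = 47.17 kg

47.17


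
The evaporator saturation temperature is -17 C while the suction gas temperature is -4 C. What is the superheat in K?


Superheat = T_suction - T_evap
Superheat = -4 - (-17)
Superheat = 13 K

13


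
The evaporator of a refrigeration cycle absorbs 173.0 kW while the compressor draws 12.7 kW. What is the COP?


COP = Q_evap / W
COP = 173.0 / 12.7
COP = 13.622

13.622


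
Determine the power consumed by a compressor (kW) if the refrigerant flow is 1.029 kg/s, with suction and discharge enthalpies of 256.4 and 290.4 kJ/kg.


dh = 290.4 - 256.4 = 34.0 kJ/kg
W = m_dot * dh = 1.029 * 34.0 = 34.99 kW

34.99


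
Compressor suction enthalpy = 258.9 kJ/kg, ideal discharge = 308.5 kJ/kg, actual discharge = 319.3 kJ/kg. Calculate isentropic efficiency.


dh_ideal = 308.5 - 258.9 = 49.6 kJ/kg
dh_actual = 319.3 - 258.9 = 60.4 kJ/kg
eta_s = dh_ideal / dh_actual = 49.6 / 60.4
eta_s = 0.8212

0.8212


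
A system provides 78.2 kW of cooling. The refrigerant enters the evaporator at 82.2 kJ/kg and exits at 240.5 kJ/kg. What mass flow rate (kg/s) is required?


dh = 240.5 - 82.2 = 158.3 kJ/kg
m_dot = Q / dh = 78.2 / 158.3 = 0.494 kg/s

0.494


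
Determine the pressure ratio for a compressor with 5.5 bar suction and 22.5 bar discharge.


PR = P_high / P_low
PR = 22.5 / 5.5
PR = 4.091

4.091


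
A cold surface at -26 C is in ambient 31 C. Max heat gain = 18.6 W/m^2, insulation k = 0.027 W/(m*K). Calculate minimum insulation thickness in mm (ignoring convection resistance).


dT = 31 - (-26) = 57 K
thickness = k * dT / q_max * 1000
thickness = 0.027 * 57 / 18.6 * 1000
thickness = 82.7 mm

82.7


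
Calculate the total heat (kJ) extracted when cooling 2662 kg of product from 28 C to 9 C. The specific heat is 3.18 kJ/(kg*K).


dT = 28 - (9) = 19 K
Q = m * cp * dT = 2662 * 3.18 * 19
Q = 160838 kJ

160838


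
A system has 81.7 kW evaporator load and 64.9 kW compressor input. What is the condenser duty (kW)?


Q_cond = Q_evap + W
Q_cond = 81.7 + 64.9
Q_cond = 146.6 kW

146.6


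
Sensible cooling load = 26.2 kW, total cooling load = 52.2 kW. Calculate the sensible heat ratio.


SHR = Q_sensible / Q_total
SHR = 26.2 / 52.2
SHR = 0.502

0.502


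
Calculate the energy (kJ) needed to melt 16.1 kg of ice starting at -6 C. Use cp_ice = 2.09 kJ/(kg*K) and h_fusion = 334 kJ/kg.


Sensible heat = cp * dT = 2.09 * 6 = 12.54 kJ/kg
Total per kg = 12.54 + 334 = 346.54 kJ/kg
Q = m * total = 16.1 * 346.54
Q = 5579.3 kJ

5579.3


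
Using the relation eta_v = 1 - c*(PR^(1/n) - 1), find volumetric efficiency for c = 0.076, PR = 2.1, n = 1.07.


PR^(1/n) = 2.1^(1/1.07) = 2.00050448
eta_v = 1 - 0.076 * (2.00050448 - 1)
eta_v = 0.924

0.924


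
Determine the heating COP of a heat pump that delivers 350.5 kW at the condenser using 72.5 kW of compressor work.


COP_hp = Q_cond / W
COP_hp = 350.5 / 72.5
COP_hp = 4.834

4.834


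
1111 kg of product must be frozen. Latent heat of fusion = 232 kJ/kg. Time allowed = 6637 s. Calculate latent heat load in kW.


Q_lat = m * h_fg / t
Q_lat = 1111 * 232 / 6637
Q_lat = 38.84 kW

38.84


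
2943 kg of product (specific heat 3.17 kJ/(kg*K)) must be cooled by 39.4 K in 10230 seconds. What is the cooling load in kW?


Q = m * cp * dT / t
Q = 2943 * 3.17 * 39.4 / 10230
Q = 35.931 kW

35.931


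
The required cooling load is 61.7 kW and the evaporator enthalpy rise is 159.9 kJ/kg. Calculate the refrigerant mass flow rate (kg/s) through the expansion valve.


m_dot = Q / dh
m_dot = 61.7 / 159.9
m_dot = 0.3859 kg/s

0.3859


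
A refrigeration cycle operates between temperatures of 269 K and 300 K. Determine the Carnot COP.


dT = 300 - 269 = 31 K
COP_carnot = T_cold / dT = 269 / 31
COP_carnot = 8.677

8.677


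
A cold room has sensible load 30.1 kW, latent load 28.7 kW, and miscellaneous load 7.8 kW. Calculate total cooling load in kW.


Q_total = Q_s + Q_l + Q_misc
Q_total = 30.1 + 28.7 + 7.8
Q_total = 66.6 kW

66.6


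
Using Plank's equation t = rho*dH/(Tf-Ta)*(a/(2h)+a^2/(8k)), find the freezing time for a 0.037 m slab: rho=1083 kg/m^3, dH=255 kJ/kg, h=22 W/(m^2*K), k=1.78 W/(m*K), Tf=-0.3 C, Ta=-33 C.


dT = -0.3 - (-33) = 32.7 K
term1 = a/(2h) = 0.037/(2*22) = 0.0008409090909
term2 = a^2/(8k) = 0.037^2/(8*1.78) = 0.00009613764045
t = rho*dH*1000/dT * (term1 + term2)
t = 1083*255*1000/32.7 * (0.0008409090909 + 0.00009613764045)
t = 7914 s

7914


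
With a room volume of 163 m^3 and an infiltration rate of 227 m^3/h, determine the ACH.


ACH = flow / volume
ACH = 227 / 163
ACH = 1.393

1.393


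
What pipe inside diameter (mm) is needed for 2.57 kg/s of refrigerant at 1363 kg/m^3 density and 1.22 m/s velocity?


A = m_dot / (rho * v) = 2.57 / (1363 * 1.22) = 0.00154552999 m^2
d = sqrt(4*A/pi) * 1000
d = 44.4 mm

44.4


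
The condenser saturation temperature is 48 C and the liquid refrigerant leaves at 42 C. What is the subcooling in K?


Subcooling = T_cond - T_liquid
Subcooling = 48 - 42
Subcooling = 6 K

6


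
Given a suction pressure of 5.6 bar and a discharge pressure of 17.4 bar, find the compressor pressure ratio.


PR = P_high / P_low
PR = 17.4 / 5.6
PR = 3.107

3.107


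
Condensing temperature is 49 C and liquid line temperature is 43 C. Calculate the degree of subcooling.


Subcooling = T_cond - T_liquid
Subcooling = 49 - 43
Subcooling = 6 K

6


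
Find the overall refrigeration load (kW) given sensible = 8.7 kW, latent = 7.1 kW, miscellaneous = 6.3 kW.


Q_total = Q_s + Q_l + Q_misc
Q_total = 8.7 + 7.1 + 6.3
Q_total = 22.1 kW

22.1


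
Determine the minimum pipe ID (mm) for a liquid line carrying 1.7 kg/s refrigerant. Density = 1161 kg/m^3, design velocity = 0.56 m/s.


A = m_dot / (rho * v) = 1.7 / (1161 * 0.56) = 0.002614740987 m^2
d = sqrt(4*A/pi) * 1000
d = 57.7 mm

57.7


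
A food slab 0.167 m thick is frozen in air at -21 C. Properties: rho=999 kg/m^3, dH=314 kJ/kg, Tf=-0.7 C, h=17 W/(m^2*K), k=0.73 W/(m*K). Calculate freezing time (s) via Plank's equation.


dT = -0.7 - (-21) = 20.3 K
term1 = a/(2h) = 0.167/(2*17) = 0.004911764706
term2 = a^2/(8k) = 0.167^2/(8*0.73) = 0.004775513699
t = rho*dH*1000/dT * (term1 + term2)
t = 999*314*1000/20.3 * (0.004911764706 + 0.004775513699)
t = 149693 s

149693


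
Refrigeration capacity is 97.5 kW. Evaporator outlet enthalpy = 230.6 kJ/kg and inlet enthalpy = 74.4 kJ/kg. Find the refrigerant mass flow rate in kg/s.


dh = 230.6 - 74.4 = 156.2 kJ/kg
m_dot = Q / dh = 97.5 / 156.2 = 0.6242 kg/s

0.6242


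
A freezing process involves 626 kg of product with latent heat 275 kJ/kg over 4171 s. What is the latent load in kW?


Q_lat = m * h_fg / t
Q_lat = 626 * 275 / 4171
Q_lat = 41.27 kW

41.27


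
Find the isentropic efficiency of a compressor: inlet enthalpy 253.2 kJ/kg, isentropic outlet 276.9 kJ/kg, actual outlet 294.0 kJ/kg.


dh_ideal = 276.9 - 253.2 = 23.7 kJ/kg
dh_actual = 294.0 - 253.2 = 40.8 kJ/kg
eta_s = dh_ideal / dh_actual = 23.7 / 40.8
eta_s = 0.5809

0.5809


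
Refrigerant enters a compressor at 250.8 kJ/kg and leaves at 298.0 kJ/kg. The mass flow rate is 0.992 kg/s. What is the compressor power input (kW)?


dh = 298.0 - 250.8 = 47.2 kJ/kg
W = m_dot * dh = 0.992 * 47.2 = 46.82 kW

46.82


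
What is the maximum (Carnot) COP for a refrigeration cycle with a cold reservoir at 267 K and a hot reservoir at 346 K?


dT = 346 - 267 = 79 K
COP_carnot = T_cold / dT = 267 / 79
COP_carnot = 3.38

3.38


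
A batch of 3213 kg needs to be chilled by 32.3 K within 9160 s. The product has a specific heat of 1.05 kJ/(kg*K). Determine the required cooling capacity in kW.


Q = m * cp * dT / t
Q = 3213 * 1.05 * 32.3 / 9160
Q = 11.896 kW

11.896


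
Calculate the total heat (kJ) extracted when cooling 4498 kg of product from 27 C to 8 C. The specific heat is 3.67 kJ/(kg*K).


dT = 27 - (8) = 19 K
Q = m * cp * dT = 4498 * 3.67 * 19
Q = 313646 kJ

313646


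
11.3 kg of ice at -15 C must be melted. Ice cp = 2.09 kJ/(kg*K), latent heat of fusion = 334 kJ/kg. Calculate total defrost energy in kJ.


Sensible heat = cp * dT = 2.09 * 15 = 31.35 kJ/kg
Total per kg = 31.35 + 334 = 365.35 kJ/kg
Q = m * total = 11.3 * 365.35
Q = 4128.5 kJ

4128.5


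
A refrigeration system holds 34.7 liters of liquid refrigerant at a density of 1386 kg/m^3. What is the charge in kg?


Charge = V * rho / 1000
Charge = 34.7 * 1386 / 1000
Charge = 48.09 kg

48.09


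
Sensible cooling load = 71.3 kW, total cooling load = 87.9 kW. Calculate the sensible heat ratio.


SHR = Q_sensible / Q_total
SHR = 71.3 / 87.9
SHR = 0.811

0.811


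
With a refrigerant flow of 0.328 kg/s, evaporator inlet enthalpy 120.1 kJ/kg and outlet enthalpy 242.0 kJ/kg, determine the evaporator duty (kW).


dh = 242.0 - 120.1 = 121.9 kJ/kg
Q_evap = m_dot * dh = 0.328 * 121.9
Q_evap = 39.98 kW

39.98


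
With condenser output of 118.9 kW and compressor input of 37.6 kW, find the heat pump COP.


COP_hp = Q_cond / W
COP_hp = 118.9 / 37.6
COP_hp = 3.162

3.162


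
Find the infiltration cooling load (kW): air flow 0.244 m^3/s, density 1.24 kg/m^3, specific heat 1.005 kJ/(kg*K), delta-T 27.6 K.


Q = V_dot * rho * cp * dT
Q = 0.244 * 1.24 * 1.005 * 27.6
Q = 8.392 kW

8.392


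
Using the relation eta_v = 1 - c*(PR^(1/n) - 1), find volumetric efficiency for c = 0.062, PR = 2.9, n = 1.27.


PR^(1/n) = 2.9^(1/1.27) = 2.31255948
eta_v = 1 - 0.062 * (2.31255948 - 1)
eta_v = 0.9186

0.9186


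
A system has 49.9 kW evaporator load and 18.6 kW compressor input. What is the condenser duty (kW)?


Q_cond = Q_evap + W
Q_cond = 49.9 + 18.6
Q_cond = 68.5 kW

68.5


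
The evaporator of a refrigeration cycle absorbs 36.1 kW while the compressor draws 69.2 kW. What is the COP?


COP = Q_evap / W
COP = 36.1 / 69.2
COP = 0.522

0.522


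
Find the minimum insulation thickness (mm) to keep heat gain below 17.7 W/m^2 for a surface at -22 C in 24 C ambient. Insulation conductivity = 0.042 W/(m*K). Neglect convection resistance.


dT = 24 - (-22) = 46 K
thickness = k * dT / q_max * 1000
thickness = 0.042 * 46 / 17.7 * 1000
thickness = 109.2 mm

109.2


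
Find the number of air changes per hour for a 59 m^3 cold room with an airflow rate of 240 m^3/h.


ACH = flow / volume
ACH = 240 / 59
ACH = 4.068

4.068


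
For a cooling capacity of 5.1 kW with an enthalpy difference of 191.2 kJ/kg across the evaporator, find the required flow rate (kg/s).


m_dot = Q / dh
m_dot = 5.1 / 191.2
m_dot = 0.0267 kg/s

0.0267


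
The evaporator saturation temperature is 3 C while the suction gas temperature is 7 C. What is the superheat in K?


Superheat = T_suction - T_evap
Superheat = 7 - (3)
Superheat = 4 K

4


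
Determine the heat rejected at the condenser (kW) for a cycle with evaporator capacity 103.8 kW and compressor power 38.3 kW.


Q_cond = Q_evap + W
Q_cond = 103.8 + 38.3
Q_cond = 142.1 kW

142.1


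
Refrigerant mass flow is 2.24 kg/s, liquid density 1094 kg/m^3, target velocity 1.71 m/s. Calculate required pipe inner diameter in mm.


A = m_dot / (rho * v) = 2.24 / (1094 * 1.71) = 0.00119738713 m^2
d = sqrt(4*A/pi) * 1000
d = 39.0 mm

39.0


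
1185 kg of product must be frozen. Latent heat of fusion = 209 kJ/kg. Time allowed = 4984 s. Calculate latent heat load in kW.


Q_lat = m * h_fg / t
Q_lat = 1185 * 209 / 4984
Q_lat = 49.69 kW

49.69


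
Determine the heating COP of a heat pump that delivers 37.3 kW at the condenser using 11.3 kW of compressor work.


COP_hp = Q_cond / W
COP_hp = 37.3 / 11.3
COP_hp = 3.301

3.301


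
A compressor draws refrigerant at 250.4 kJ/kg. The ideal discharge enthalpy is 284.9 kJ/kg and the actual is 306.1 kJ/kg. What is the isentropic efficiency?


dh_ideal = 284.9 - 250.4 = 34.5 kJ/kg
dh_actual = 306.1 - 250.4 = 55.7 kJ/kg
eta_s = dh_ideal / dh_actual = 34.5 / 55.7
eta_s = 0.6194

0.6194


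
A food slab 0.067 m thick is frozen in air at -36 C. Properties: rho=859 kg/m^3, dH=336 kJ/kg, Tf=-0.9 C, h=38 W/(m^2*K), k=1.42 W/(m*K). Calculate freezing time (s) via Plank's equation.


dT = -0.9 - (-36) = 35.1 K
term1 = a/(2h) = 0.067/(2*38) = 0.0008815789474
term2 = a^2/(8k) = 0.067^2/(8*1.42) = 0.0003951584507
t = rho*dH*1000/dT * (term1 + term2)
t = 859*336*1000/35.1 * (0.0008815789474 + 0.0003951584507)
t = 10498 s

10498


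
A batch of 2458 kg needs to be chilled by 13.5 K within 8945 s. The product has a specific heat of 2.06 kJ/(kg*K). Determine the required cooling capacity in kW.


Q = m * cp * dT / t
Q = 2458 * 2.06 * 13.5 / 8945
Q = 7.642 kW

7.642


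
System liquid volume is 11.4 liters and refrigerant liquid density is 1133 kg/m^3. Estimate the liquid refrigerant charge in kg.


Charge = V * rho / 1000
Charge = 11.4 * 1133 / 1000
Charge = 12.92 kg

12.92


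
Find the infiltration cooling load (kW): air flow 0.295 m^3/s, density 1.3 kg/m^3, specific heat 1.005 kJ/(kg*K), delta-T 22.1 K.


Q = V_dot * rho * cp * dT
Q = 0.295 * 1.3 * 1.005 * 22.1
Q = 8.518 kW

8.518


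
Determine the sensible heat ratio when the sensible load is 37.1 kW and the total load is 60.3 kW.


SHR = Q_sensible / Q_total
SHR = 37.1 / 60.3
SHR = 0.615

0.615


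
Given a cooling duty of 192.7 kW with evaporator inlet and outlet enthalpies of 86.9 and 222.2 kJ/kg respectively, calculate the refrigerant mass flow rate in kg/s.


dh = 222.2 - 86.9 = 135.3 kJ/kg
m_dot = Q / dh = 192.7 / 135.3 = 1.4242 kg/s

1.4242


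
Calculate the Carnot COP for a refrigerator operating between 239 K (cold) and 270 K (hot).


dT = 270 - 239 = 31 K
COP_carnot = T_cold / dT = 239 / 31
COP_carnot = 7.71

7.71


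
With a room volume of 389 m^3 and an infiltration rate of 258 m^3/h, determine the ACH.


ACH = flow / volume
ACH = 258 / 389
ACH = 0.663

0.663


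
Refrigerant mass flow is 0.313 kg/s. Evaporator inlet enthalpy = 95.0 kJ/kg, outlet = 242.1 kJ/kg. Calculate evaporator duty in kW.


dh = 242.1 - 95.0 = 147.1 kJ/kg
Q_evap = m_dot * dh = 0.313 * 147.1
Q_evap = 46.04 kW

46.04


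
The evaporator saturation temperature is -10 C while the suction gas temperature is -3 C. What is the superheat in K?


Superheat = T_suction - T_evap
Superheat = -3 - (-10)
Superheat = 7 K

7


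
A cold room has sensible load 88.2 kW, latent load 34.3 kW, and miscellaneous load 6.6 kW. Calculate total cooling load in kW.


Q_total = Q_s + Q_l + Q_misc
Q_total = 88.2 + 34.3 + 6.6
Q_total = 129.1 kW

129.1


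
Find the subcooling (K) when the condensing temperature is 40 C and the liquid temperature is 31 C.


Subcooling = T_cond - T_liquid
Subcooling = 40 - 31
Subcooling = 9 K

9


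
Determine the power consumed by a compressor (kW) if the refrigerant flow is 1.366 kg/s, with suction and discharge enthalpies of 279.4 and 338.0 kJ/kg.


dh = 338.0 - 279.4 = 58.6 kJ/kg
W = m_dot * dh = 1.366 * 58.6 = 80.05 kW

80.05


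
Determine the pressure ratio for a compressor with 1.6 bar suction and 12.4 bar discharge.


PR = P_high / P_low
PR = 12.4 / 1.6
PR = 7.75

7.75


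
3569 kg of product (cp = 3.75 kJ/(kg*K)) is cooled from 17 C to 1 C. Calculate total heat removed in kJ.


dT = 17 - (1) = 16 K
Q = m * cp * dT = 3569 * 3.75 * 16
Q = 214140 kJ

214140


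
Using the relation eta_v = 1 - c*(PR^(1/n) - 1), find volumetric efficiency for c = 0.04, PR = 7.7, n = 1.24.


PR^(1/n) = 7.7^(1/1.24) = 5.18694777
eta_v = 1 - 0.04 * (5.18694777 - 1)
eta_v = 0.8325

0.8325


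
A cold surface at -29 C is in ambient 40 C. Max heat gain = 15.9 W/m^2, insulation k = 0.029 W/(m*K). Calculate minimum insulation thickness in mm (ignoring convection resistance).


dT = 40 - (-29) = 69 K
thickness = k * dT / q_max * 1000
thickness = 0.029 * 69 / 15.9 * 1000
thickness = 125.8 mm

125.8


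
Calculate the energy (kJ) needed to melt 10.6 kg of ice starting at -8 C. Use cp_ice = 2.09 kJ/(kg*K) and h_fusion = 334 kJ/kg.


Sensible heat = cp * dT = 2.09 * 8 = 16.72 kJ/kg
Total per kg = 16.72 + 334 = 350.72 kJ/kg
Q = m * total = 10.6 * 350.72
Q = 3717.6 kJ

3717.6


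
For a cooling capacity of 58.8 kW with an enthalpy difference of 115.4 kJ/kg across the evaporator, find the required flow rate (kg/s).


m_dot = Q / dh
m_dot = 58.8 / 115.4
m_dot = 0.5095 kg/s

0.5095


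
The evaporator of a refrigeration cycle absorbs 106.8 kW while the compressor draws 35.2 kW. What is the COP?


COP = Q_evap / W
COP = 106.8 / 35.2
COP = 3.034

3.034


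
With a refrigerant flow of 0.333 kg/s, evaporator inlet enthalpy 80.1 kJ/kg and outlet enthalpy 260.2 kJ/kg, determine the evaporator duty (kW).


dh = 260.2 - 80.1 = 180.1 kJ/kg
Q_evap = m_dot * dh = 0.333 * 180.1
Q_evap = 59.97 kW

59.97


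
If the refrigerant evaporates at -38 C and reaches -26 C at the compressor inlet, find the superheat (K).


Superheat = T_suction - T_evap
Superheat = -26 - (-38)
Superheat = 12 K

12


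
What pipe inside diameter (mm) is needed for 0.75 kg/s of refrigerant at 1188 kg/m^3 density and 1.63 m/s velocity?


A = m_dot / (rho * v) = 0.75 / (1188 * 1.63) = 0.0003873086695 m^2
d = sqrt(4*A/pi) * 1000
d = 22.2 mm

22.2


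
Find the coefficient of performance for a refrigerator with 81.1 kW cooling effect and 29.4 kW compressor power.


COP = Q_evap / W
COP = 81.1 / 29.4
COP = 2.759

2.759


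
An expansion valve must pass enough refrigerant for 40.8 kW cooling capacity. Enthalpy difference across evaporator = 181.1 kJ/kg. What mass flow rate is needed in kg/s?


m_dot = Q / dh
m_dot = 40.8 / 181.1
m_dot = 0.2253 kg/s

0.2253


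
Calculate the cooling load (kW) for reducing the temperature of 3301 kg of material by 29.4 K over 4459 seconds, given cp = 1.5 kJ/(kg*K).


Q = m * cp * dT / t
Q = 3301 * 1.5 * 29.4 / 4459
Q = 32.647 kW

32.647


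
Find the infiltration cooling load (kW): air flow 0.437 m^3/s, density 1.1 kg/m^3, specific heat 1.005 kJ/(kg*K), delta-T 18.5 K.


Q = V_dot * rho * cp * dT
Q = 0.437 * 1.1 * 1.005 * 18.5
Q = 8.937 kW

8.937


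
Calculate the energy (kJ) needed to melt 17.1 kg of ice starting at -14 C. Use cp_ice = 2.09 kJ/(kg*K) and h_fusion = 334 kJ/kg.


Sensible heat = cp * dT = 2.09 * 14 = 29.26 kJ/kg
Total per kg = 29.26 + 334 = 363.26 kJ/kg
Q = m * total = 17.1 * 363.26
Q = 6211.7 kJ

6211.7


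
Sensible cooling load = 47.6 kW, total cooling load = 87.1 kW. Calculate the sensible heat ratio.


SHR = Q_sensible / Q_total
SHR = 47.6 / 87.1
SHR = 0.546

0.546


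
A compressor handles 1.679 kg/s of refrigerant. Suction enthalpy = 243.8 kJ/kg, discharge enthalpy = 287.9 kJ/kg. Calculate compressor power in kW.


dh = 287.9 - 243.8 = 44.1 kJ/kg
W = m_dot * dh = 1.679 * 44.1 = 74.04 kW

74.04


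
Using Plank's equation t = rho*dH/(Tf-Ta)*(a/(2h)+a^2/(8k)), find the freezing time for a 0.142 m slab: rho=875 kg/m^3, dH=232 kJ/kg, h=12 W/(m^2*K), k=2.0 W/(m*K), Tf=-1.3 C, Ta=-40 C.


dT = -1.3 - (-40) = 38.7 K
term1 = a/(2h) = 0.142/(2*12) = 0.005916666667
term2 = a^2/(8k) = 0.142^2/(8*2.0) = 0.00126025
t = rho*dH*1000/dT * (term1 + term2)
t = 875*232*1000/38.7 * (0.005916666667 + 0.00126025)
t = 37646 s

37646


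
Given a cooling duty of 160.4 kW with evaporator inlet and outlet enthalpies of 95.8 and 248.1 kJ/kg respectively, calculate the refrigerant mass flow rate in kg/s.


dh = 248.1 - 95.8 = 152.3 kJ/kg
m_dot = Q / dh = 160.4 / 152.3 = 1.0532 kg/s

1.0532


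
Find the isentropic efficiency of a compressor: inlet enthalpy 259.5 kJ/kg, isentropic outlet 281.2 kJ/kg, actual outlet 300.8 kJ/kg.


dh_ideal = 281.2 - 259.5 = 21.7 kJ/kg
dh_actual = 300.8 - 259.5 = 41.3 kJ/kg
eta_s = dh_ideal / dh_actual = 21.7 / 41.3
eta_s = 0.5254

0.5254


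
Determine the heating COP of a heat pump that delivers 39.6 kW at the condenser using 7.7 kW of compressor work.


COP_hp = Q_cond / W
COP_hp = 39.6 / 7.7
COP_hp = 5.143

5.143


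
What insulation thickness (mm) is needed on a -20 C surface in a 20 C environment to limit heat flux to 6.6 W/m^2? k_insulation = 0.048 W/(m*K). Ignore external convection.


dT = 20 - (-20) = 40 K
thickness = k * dT / q_max * 1000
thickness = 0.048 * 40 / 6.6 * 1000
thickness = 290.9 mm

290.9


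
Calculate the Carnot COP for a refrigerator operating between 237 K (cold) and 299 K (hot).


dT = 299 - 237 = 62 K
COP_carnot = T_cold / dT = 237 / 62
COP_carnot = 3.823

3.823


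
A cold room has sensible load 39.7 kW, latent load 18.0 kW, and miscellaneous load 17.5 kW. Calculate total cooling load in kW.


Q_total = Q_s + Q_l + Q_misc
Q_total = 39.7 + 18.0 + 17.5
Q_total = 75.2 kW

75.2


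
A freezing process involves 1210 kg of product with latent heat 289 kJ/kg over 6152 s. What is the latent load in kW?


Q_lat = m * h_fg / t
Q_lat = 1210 * 289 / 6152
Q_lat = 56.84 kW

56.84


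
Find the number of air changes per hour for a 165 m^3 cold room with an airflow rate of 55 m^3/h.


ACH = flow / volume
ACH = 55 / 165
ACH = 0.333

0.333


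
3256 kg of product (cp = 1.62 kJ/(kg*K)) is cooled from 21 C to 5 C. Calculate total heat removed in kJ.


dT = 21 - (5) = 16 K
Q = m * cp * dT = 3256 * 1.62 * 16
Q = 84396 kJ

84396


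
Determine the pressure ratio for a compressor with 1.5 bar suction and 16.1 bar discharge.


PR = P_high / P_low
PR = 16.1 / 1.5
PR = 10.733

10.733


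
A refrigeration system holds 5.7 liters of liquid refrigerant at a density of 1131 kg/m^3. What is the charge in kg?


Charge = V * rho / 1000
Charge = 5.7 * 1131 / 1000
Charge = 6.45 kg

6.45


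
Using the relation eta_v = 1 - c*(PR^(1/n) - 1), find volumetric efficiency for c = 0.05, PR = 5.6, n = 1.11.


PR^(1/n) = 5.6^(1/1.11) = 4.72110074
eta_v = 1 - 0.05 * (4.72110074 - 1)
eta_v = 0.8139

0.8139


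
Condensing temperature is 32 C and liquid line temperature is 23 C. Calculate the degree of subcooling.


Subcooling = T_cond - T_liquid
Subcooling = 32 - 23
Subcooling = 9 K

9


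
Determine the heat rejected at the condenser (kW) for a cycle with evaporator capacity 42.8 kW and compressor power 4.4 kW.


Q_cond = Q_evap + W
Q_cond = 42.8 + 4.4
Q_cond = 47.2 kW

47.2


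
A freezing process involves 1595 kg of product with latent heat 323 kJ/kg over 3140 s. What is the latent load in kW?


Q_lat = m * h_fg / t
Q_lat = 1595 * 323 / 3140
Q_lat = 164.07 kW

164.07


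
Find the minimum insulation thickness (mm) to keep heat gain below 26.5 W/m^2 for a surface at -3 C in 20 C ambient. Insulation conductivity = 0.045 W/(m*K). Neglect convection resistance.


dT = 20 - (-3) = 23 K
thickness = k * dT / q_max * 1000
thickness = 0.045 * 23 / 26.5 * 1000
thickness = 39.1 mm

39.1


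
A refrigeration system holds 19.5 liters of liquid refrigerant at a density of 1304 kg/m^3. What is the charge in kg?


Charge = V * rho / 1000
Charge = 19.5 * 1304 / 1000
Charge = 25.43 kg

25.43


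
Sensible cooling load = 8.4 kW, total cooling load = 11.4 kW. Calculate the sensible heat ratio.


SHR = Q_sensible / Q_total
SHR = 8.4 / 11.4
SHR = 0.737

0.737


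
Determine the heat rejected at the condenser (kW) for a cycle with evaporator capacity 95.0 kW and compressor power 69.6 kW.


Q_cond = Q_evap + W
Q_cond = 95.0 + 69.6
Q_cond = 164.6 kW

164.6


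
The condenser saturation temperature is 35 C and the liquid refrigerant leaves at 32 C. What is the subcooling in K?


Subcooling = T_cond - T_liquid
Subcooling = 35 - 32
Subcooling = 3 K

3


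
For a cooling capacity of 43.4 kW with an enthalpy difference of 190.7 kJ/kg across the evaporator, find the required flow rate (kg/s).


m_dot = Q / dh
m_dot = 43.4 / 190.7
m_dot = 0.2276 kg/s

0.2276


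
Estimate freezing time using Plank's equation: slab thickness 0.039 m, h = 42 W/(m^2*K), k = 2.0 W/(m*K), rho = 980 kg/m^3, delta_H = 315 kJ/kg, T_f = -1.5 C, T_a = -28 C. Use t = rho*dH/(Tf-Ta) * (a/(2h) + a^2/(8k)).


dT = -1.5 - (-28) = 26.5 K
term1 = a/(2h) = 0.039/(2*42) = 0.0004642857143
term2 = a^2/(8k) = 0.039^2/(8*2.0) = 0.0000950625
t = rho*dH*1000/dT * (term1 + term2)
t = 980*315*1000/26.5 * (0.0004642857143 + 0.0000950625)
t = 6516 s

6516


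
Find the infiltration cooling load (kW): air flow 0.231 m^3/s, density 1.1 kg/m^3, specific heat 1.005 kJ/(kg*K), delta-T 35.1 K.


Q = V_dot * rho * cp * dT
Q = 0.231 * 1.1 * 1.005 * 35.1
Q = 8.964 kW

8.964


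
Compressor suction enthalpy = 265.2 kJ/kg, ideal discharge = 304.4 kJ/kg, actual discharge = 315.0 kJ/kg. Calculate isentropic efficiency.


dh_ideal = 304.4 - 265.2 = 39.2 kJ/kg
dh_actual = 315.0 - 265.2 = 49.8 kJ/kg
eta_s = dh_ideal / dh_actual = 39.2 / 49.8
eta_s = 0.7871

0.7871


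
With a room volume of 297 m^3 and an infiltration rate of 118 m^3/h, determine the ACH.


ACH = flow / volume
ACH = 118 / 297
ACH = 0.397

0.397


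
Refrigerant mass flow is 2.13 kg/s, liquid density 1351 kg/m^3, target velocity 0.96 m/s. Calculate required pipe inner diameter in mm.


A = m_dot / (rho * v) = 2.13 / (1351 * 0.96) = 0.001642301999 m^2
d = sqrt(4*A/pi) * 1000
d = 45.7 mm

45.7


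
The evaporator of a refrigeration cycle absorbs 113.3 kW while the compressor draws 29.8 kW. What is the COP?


COP = Q_evap / W
COP = 113.3 / 29.8
COP = 3.802

3.802


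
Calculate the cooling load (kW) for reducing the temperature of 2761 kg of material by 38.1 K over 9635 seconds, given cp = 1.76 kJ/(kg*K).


Q = m * cp * dT / t
Q = 2761 * 1.76 * 38.1 / 9635
Q = 19.216 kW

19.216


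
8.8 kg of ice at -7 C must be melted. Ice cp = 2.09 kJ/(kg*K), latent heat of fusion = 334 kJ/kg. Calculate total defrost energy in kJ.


Sensible heat = cp * dT = 2.09 * 7 = 14.63 kJ/kg
Total per kg = 14.63 + 334 = 348.63 kJ/kg
Q = m * total = 8.8 * 348.63
Q = 3067.9 kJ

3067.9


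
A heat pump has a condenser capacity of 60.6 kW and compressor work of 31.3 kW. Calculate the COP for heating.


COP_hp = Q_cond / W
COP_hp = 60.6 / 31.3
COP_hp = 1.936

1.936


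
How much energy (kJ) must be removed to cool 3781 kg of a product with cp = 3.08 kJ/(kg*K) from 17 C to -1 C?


dT = 17 - (-1) = 18 K
Q = m * cp * dT = 3781 * 3.08 * 18
Q = 209619 kJ

209619


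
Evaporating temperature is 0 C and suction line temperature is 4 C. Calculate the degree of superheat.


Superheat = T_suction - T_evap
Superheat = 4 - (0)
Superheat = 4 K

4
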